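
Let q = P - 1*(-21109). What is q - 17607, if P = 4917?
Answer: 8419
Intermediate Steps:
q = 26026 (q = 4917 - 1*(-21109) = 4917 + 21109 = 26026)
q - 17607 = 26026 - 17607 = 8419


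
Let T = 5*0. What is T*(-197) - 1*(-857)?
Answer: 857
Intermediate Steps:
T = 0
T*(-197) - 1*(-857) = 0*(-197) - 1*(-857) = 0 + 857 = 857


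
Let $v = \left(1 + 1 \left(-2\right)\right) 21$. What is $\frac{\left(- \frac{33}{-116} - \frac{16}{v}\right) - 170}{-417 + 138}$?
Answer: $\frac{411571}{679644} \approx 0.60557$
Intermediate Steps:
$v = -21$ ($v = \left(1 - 2\right) 21 = \left(-1\right) 21 = -21$)
$\frac{\left(- \frac{33}{-116} - \frac{16}{v}\right) - 170}{-417 + 138} = \frac{\left(- \frac{33}{-116} - \frac{16}{-21}\right) - 170}{-417 + 138} = \frac{\left(\left(-33\right) \left(- \frac{1}{116}\right) - - \frac{16}{21}\right) - 170}{-279} = \left(\left(\frac{33}{116} + \frac{16}{21}\right) - 170\right) \left(- \frac{1}{279}\right) = \left(\frac{2549}{2436} - 170\right) \left(- \frac{1}{279}\right) = \left(- \frac{411571}{2436}\right) \left(- \frac{1}{279}\right) = \frac{411571}{679644}$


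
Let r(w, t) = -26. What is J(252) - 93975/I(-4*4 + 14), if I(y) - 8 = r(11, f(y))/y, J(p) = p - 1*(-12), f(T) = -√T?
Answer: -4211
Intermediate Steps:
J(p) = 12 + p (J(p) = p + 12 = 12 + p)
I(y) = 8 - 26/y
J(252) - 93975/I(-4*4 + 14) = (12 + 252) - 93975/(8 - 26/(-4*4 + 14)) = 264 - 93975/(8 - 26/(-16 + 14)) = 264 - 93975/(8 - 26/(-2)) = 264 - 93975/(8 - 26*(-½)) = 264 - 93975/(8 + 13) = 264 - 93975/21 = 264 - 1*4475 = 264 - 4475 = -4211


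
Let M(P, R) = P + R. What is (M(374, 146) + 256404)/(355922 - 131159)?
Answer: 256924/224763 ≈ 1.1431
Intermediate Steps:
(M(374, 146) + 256404)/(355922 - 131159) = ((374 + 146) + 256404)/(355922 - 131159) = (520 + 256404)/224763 = 256924*(1/224763) = 256924/224763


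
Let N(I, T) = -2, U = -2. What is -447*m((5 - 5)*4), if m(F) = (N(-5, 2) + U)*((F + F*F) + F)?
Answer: 0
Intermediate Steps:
m(F) = -8*F - 4*F² (m(F) = (-2 - 2)*((F + F*F) + F) = -4*((F + F²) + F) = -4*(F² + 2*F) = -8*F - 4*F²)
-447*m((5 - 5)*4) = -1788*(5 - 5)*4*(-2 - (5 - 5)*4) = -1788*0*4*(-2 - 0*4) = -1788*0*(-2 - 1*0) = -1788*0*(-2 + 0) = -1788*0*(-2) = -447*0 = 0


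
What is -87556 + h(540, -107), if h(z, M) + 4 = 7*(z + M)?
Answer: -84529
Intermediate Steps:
h(z, M) = -4 + 7*M + 7*z (h(z, M) = -4 + 7*(z + M) = -4 + 7*(M + z) = -4 + (7*M + 7*z) = -4 + 7*M + 7*z)
-87556 + h(540, -107) = -87556 + (-4 + 7*(-107) + 7*540) = -87556 + (-4 - 749 + 3780) = -87556 + 3027 = -84529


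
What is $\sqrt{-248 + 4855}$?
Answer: $\sqrt{4607} \approx 67.875$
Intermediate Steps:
$\sqrt{-248 + 4855} = \sqrt{4607}$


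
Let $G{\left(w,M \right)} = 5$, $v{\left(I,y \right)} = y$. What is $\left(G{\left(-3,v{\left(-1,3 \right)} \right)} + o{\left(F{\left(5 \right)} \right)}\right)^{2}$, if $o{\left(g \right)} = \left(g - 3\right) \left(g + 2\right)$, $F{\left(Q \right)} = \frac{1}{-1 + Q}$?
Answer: $\frac{361}{256} \approx 1.4102$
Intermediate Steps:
$o{\left(g \right)} = \left(-3 + g\right) \left(2 + g\right)$
$\left(G{\left(-3,v{\left(-1,3 \right)} \right)} + o{\left(F{\left(5 \right)} \right)}\right)^{2} = \left(5 - \left(6 + \frac{1}{-1 + 5} - \frac{1}{\left(-1 + 5\right)^{2}}\right)\right)^{2} = \left(5 - \left(\frac{25}{4} - \frac{1}{16}\right)\right)^{2} = \left(5 - \frac{99}{16}\right)^{2} = \left(- \frac{19}{16}\right)^{2} = \frac{361}{256}$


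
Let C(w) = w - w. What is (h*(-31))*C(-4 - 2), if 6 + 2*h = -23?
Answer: 0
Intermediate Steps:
h = -29/2 (h = -3 + (½)*(-23) = -3 - 23/2 = -29/2 ≈ -14.500)
C(w) = 0
(h*(-31))*C(-4 - 2) = -29/2*(-31)*0 = (899/2)*0 = 0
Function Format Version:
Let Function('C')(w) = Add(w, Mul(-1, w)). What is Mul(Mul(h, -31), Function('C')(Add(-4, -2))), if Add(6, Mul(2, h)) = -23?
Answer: 0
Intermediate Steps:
h = Rational(-29, 2) (h = Add(-3, Mul(Rational(1, 2), -23)) = Add(-3, Rational(-23, 2)) = Rational(-29, 2) ≈ -14.500)
Function('C')(w) = 0
Mul(Mul(h, -31), Function('C')(Add(-4, -2))) = Mul(Mul(Rational(-29, 2), -31), 0) = Mul(Rational(899, 2), 0) = 0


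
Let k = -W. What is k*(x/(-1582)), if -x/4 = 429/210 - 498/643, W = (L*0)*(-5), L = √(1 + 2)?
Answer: 0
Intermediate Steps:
L = √3 ≈ 1.7320
W = 0 (W = (√3*0)*(-5) = 0*(-5) = 0)
x = -114178/22505 (x = -4*(429/210 - 498/643) = -4*(429*(1/210) - 498*1/643) = -4*(143/70 - 498/643) = -4*57089/45010 = -114178/22505 ≈ -5.0734)
k = 0 (k = -1*0 = 0)
k*(x/(-1582)) = 0*(-114178/22505/(-1582)) = 0*(-114178/22505*(-1/1582)) = 0*(57089/17801455) = 0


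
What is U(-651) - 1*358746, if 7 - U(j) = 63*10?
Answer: -359369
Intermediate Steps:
U(j) = -623 (U(j) = 7 - 63*10 = 7 - 1*630 = 7 - 630 = -623)
U(-651) - 1*358746 = -623 - 1*358746 = -623 - 358746 = -359369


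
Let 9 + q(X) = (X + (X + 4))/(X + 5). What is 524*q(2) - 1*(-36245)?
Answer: 224895/7 ≈ 32128.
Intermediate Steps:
q(X) = -9 + (4 + 2*X)/(5 + X) (q(X) = -9 + (X + (X + 4))/(X + 5) = -9 + (X + (4 + X))/(5 + X) = -9 + (4 + 2*X)/(5 + X))
524*q(2) - 1*(-36245) = 524*((-41 - 7*2)/(5 + 2)) - 1*(-36245) = 524*((-41 - 14)/7) + 36245 = 524*((⅐)*(-55)) + 36245 = 524*(-55/7) + 36245 = -28820/7 + 36245 = 224895/7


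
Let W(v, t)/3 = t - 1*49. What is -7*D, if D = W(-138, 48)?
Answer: 21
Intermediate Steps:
W(v, t) = -147 + 3*t (W(v, t) = 3*(t - 1*49) = 3*(t - 49) = 3*(-49 + t) = -147 + 3*t)
D = -3 (D = -147 + 3*48 = -147 + 144 = -3)
-7*D = -7*(-3) = 21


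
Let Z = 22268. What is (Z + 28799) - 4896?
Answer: 46171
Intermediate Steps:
(Z + 28799) - 4896 = (22268 + 28799) - 4896 = 51067 - 4896 = 46171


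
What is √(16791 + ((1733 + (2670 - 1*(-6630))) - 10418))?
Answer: 3*√1934 ≈ 131.93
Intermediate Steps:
√(16791 + ((1733 + (2670 - 1*(-6630))) - 10418)) = √(16791 + ((1733 + (2670 + 6630)) - 10418)) = √(16791 + ((1733 + 9300) - 10418)) = √(16791 + (11033 - 10418)) = √(16791 + 615) = √17406 = 3*√1934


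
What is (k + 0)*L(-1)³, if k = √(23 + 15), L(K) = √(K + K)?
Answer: -4*I*√19 ≈ -17.436*I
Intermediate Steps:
L(K) = √2*√K (L(K) = √(2*K) = √2*√K)
k = √38 ≈ 6.1644
(k + 0)*L(-1)³ = (√38 + 0)*(√2*√(-1))³ = √38*(√2*I)³ = √38*(I*√2)³ = √38*(-2*I*√2) = -4*I*√19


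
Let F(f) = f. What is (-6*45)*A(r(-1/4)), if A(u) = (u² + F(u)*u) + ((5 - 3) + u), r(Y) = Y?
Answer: -2025/4 ≈ -506.25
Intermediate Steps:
A(u) = 2 + u + 2*u² (A(u) = (u² + u*u) + ((5 - 3) + u) = (u² + u²) + (2 + u) = 2*u² + (2 + u) = 2 + u + 2*u²)
(-6*45)*A(r(-1/4)) = (-6*45)*(2 - 1/4 + 2*(-1/4)²) = -270*(2 - 1*¼ + 2*(-1*¼)²) = -270*(2 - ¼ + 2*(-¼)²) = -270*(2 - ¼ + 2*(1/16)) = -270*(2 - ¼ + ⅛) = -270*15/8 = -2025/4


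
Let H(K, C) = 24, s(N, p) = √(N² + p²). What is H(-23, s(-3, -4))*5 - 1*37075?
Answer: -36955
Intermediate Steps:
H(-23, s(-3, -4))*5 - 1*37075 = 24*5 - 1*37075 = 120 - 37075 = -36955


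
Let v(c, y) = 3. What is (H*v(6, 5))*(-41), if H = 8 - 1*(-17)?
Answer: -3075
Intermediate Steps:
H = 25 (H = 8 + 17 = 25)
(H*v(6, 5))*(-41) = (25*3)*(-41) = 75*(-41) = -3075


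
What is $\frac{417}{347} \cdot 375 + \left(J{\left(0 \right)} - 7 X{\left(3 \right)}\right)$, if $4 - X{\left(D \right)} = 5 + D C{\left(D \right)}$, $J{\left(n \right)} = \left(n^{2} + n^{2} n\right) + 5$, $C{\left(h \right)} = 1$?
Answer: $\frac{167826}{347} \approx 483.65$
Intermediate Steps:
$J{\left(n \right)} = 5 + n^{2} + n^{3}$ ($J{\left(n \right)} = \left(n^{2} + n^{3}\right) + 5 = 5 + n^{2} + n^{3}$)
$X{\left(D \right)} = -1 - D$ ($X{\left(D \right)} = 4 - \left(5 + D 1\right) = 4 - \left(5 + D\right) = -1 - D$)
$\frac{417}{347} \cdot 375 + \left(J{\left(0 \right)} - 7 X{\left(3 \right)}\right) = \frac{417}{347} \cdot 375 + \left(\left(5 + 0^{2} + 0^{3}\right) - 7 \left(-1 - 3\right)\right) = 417 \cdot \frac{1}{347} \cdot 375 + \left(\left(5 + 0 + 0\right) - 7 \left(-1 - 3\right)\right) = \frac{417}{347} \cdot 375 + \left(5 - -28\right) = \frac{156375}{347} + \left(5 + 28\right) = \frac{156375}{347} + 33 = \frac{167826}{347}$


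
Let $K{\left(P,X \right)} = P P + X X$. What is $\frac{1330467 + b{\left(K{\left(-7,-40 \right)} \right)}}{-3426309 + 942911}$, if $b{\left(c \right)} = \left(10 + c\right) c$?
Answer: $- \frac{2033079}{1241699} \approx -1.6373$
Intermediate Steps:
$K{\left(P,X \right)} = P^{2} + X^{2}$
$b{\left(c \right)} = c \left(10 + c\right)$
$\frac{1330467 + b{\left(K{\left(-7,-40 \right)} \right)}}{-3426309 + 942911} = \frac{1330467 + \left(\left(-7\right)^{2} + \left(-40\right)^{2}\right) \left(10 + \left(\left(-7\right)^{2} + \left(-40\right)^{2}\right)\right)}{-3426309 + 942911} = \frac{1330467 + \left(49 + 1600\right) \left(10 + \left(49 + 1600\right)\right)}{-2483398} = \left(1330467 + 1649 \left(10 + 1649\right)\right) \left(- \frac{1}{2483398}\right) = \left(1330467 + 1649 \cdot 1659\right) \left(- \frac{1}{2483398}\right) = \left(1330467 + 2735691\right) \left(- \frac{1}{2483398}\right) = 4066158 \left(- \frac{1}{2483398}\right) = - \frac{2033079}{1241699}$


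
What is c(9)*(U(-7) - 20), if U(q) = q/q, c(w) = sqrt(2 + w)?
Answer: -19*sqrt(11) ≈ -63.016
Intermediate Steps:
U(q) = 1
c(9)*(U(-7) - 20) = sqrt(2 + 9)*(1 - 20) = sqrt(11)*(-19) = -19*sqrt(11)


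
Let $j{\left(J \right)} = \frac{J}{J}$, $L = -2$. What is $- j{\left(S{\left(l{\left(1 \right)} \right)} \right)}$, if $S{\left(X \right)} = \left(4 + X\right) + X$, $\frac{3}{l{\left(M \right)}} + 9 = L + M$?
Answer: $-1$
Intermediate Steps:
$l{\left(M \right)} = \frac{3}{-11 + M}$ ($l{\left(M \right)} = \frac{3}{-9 + \left(-2 + M\right)} = \frac{3}{-11 + M}$)
$S{\left(X \right)} = 4 + 2 X$
$j{\left(J \right)} = 1$
$- j{\left(S{\left(l{\left(1 \right)} \right)} \right)} = \left(-1\right) 1 = -1$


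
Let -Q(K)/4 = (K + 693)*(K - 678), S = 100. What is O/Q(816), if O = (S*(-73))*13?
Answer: 23725/208242 ≈ 0.11393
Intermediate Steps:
O = -94900 (O = (100*(-73))*13 = -7300*13 = -94900)
Q(K) = -4*(-678 + K)*(693 + K) (Q(K) = -4*(K + 693)*(K - 678) = -4*(693 + K)*(-678 + K) = -4*(-678 + K)*(693 + K))
O/Q(816) = -94900/(1879416 - 60*816 - 4*816**2) = -94900/(1879416 - 48960 - 4*665856) = -94900/(1879416 - 48960 - 2663424) = -94900/(-832968) = -94900*(-1/832968) = 23725/208242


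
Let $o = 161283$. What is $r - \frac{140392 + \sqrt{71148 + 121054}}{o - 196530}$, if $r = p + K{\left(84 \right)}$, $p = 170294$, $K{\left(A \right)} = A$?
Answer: $\frac{6005453758}{35247} + \frac{\sqrt{192202}}{35247} \approx 1.7038 \cdot 10^{5}$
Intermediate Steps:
$r = 170378$ ($r = 170294 + 84 = 170378$)
$r - \frac{140392 + \sqrt{71148 + 121054}}{o - 196530} = 170378 - \frac{140392 + \sqrt{71148 + 121054}}{161283 - 196530} = 170378 - \frac{140392 + \sqrt{192202}}{-35247} = 170378 - \left(140392 + \sqrt{192202}\right) \left(- \frac{1}{35247}\right) = 170378 - \left(- \frac{140392}{35247} - \frac{\sqrt{192202}}{35247}\right) = 170378 + \left(\frac{140392}{35247} + \frac{\sqrt{192202}}{35247}\right) = \frac{6005453758}{35247} + \frac{\sqrt{192202}}{35247}$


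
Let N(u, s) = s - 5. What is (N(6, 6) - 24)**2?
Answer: 529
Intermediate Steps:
N(u, s) = -5 + s
(N(6, 6) - 24)**2 = ((-5 + 6) - 24)**2 = (1 - 24)**2 = (-23)**2 = 529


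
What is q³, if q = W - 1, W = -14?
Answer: -3375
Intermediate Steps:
q = -15 (q = -14 - 1 = -15)
q³ = (-15)³ = -3375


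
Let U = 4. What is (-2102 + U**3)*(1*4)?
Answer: -8152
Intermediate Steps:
(-2102 + U**3)*(1*4) = (-2102 + 4**3)*(1*4) = (-2102 + 64)*4 = -2038*4 = -8152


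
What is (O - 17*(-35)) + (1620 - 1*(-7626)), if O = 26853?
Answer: 36694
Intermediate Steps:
(O - 17*(-35)) + (1620 - 1*(-7626)) = (26853 - 17*(-35)) + (1620 - 1*(-7626)) = (26853 + 595) + (1620 + 7626) = 27448 + 9246 = 36694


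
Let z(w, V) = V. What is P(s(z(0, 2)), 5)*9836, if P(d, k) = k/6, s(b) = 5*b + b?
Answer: 24590/3 ≈ 8196.7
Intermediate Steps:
s(b) = 6*b
P(d, k) = k/6 (P(d, k) = k*(⅙) = k/6)
P(s(z(0, 2)), 5)*9836 = ((⅙)*5)*9836 = (⅚)*9836 = 24590/3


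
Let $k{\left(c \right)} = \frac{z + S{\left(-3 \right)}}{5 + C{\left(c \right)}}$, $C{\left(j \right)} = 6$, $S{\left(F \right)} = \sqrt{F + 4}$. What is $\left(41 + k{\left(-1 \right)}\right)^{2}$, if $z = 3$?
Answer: $\frac{207025}{121} \approx 1711.0$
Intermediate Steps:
$S{\left(F \right)} = \sqrt{4 + F}$
$k{\left(c \right)} = \frac{4}{11}$ ($k{\left(c \right)} = \frac{3 + \sqrt{4 - 3}}{5 + 6} = \frac{3 + \sqrt{1}}{11} = \left(3 + 1\right) \frac{1}{11} = 4 \cdot \frac{1}{11} = \frac{4}{11}$)
$\left(41 + k{\left(-1 \right)}\right)^{2} = \left(41 + \frac{4}{11}\right)^{2} = \left(\frac{455}{11}\right)^{2} = \frac{207025}{121}$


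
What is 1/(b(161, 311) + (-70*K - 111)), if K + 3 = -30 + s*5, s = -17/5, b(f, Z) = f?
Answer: 1/3550 ≈ 0.00028169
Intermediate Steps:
s = -17/5 (s = -17*⅕ = -17/5 ≈ -3.4000)
K = -50 (K = -3 + (-30 - 17/5*5) = -3 + (-30 - 17) = -3 - 47 = -50)
1/(b(161, 311) + (-70*K - 111)) = 1/(161 + (-70*(-50) - 111)) = 1/(161 + (3500 - 111)) = 1/(161 + 3389) = 1/3550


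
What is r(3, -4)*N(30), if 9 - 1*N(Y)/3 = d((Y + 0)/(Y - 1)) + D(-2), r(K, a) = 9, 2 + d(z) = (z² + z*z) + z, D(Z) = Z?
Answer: 223101/841 ≈ 265.28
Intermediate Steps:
d(z) = -2 + z + 2*z² (d(z) = -2 + ((z² + z*z) + z) = -2 + ((z² + z²) + z) = -2 + (2*z² + z) = -2 + (z + 2*z²) = -2 + z + 2*z²)
N(Y) = 39 - 6*Y²/(-1 + Y)² - 3*Y/(-1 + Y) (N(Y) = 27 - 3*((-2 + (Y + 0)/(Y - 1) + 2*((Y + 0)/(Y - 1))²) - 2) = 27 - 3*((-2 + Y/(-1 + Y) + 2*(Y/(-1 + Y))²) - 2) = 27 - 3*((-2 + Y/(-1 + Y) + 2*(Y²/(-1 + Y)²)) - 2) = 27 - 3*((-2 + Y/(-1 + Y) + 2*Y²/(-1 + Y)²) - 2) = 27 - 3*(-4 + Y/(-1 + Y) + 2*Y²/(-1 + Y)²) = 27 + (12 - 6*Y²/(-1 + Y)² - 3*Y/(-1 + Y)) = 39 - 6*Y²/(-1 + Y)² - 3*Y/(-1 + Y))
r(3, -4)*N(30) = 9*(3*(13 - 25*30 + 10*30²)/(1 + 30² - 2*30)) = 9*(3*(13 - 750 + 10*900)/(1 + 900 - 60)) = 9*(3*(13 - 750 + 9000)/841) = 9*(3*(1/841)*8263) = 9*(24789/841) = 223101/841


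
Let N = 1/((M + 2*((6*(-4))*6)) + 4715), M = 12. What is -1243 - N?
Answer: -5517678/4439 ≈ -1243.0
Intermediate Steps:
N = 1/4439 (N = 1/((12 + 2*((6*(-4))*6)) + 4715) = 1/((12 + 2*(-24*6)) + 4715) = 1/((12 + 2*(-144)) + 4715) = 1/((12 - 288) + 4715) = 1/(-276 + 4715) = 1/4439 ≈ 0.00022528)
-1243 - N = -1243 - 1*1/4439 = -1243 - 1/4439 = -5517678/4439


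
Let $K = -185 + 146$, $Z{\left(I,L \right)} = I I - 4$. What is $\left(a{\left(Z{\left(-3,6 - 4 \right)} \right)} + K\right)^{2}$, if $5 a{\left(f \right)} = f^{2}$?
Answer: $1156$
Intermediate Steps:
$Z{\left(I,L \right)} = -4 + I^{2}$ ($Z{\left(I,L \right)} = I^{2} - 4 = -4 + I^{2}$)
$K = -39$
$a{\left(f \right)} = \frac{f^{2}}{5}$
$\left(a{\left(Z{\left(-3,6 - 4 \right)} \right)} + K\right)^{2} = \left(\frac{\left(-4 + \left(-3\right)^{2}\right)^{2}}{5} - 39\right)^{2} = \left(\frac{\left(-4 + 9\right)^{2}}{5} - 39\right)^{2} = \left(\frac{5^{2}}{5} - 39\right)^{2} = \left(\frac{1}{5} \cdot 25 - 39\right)^{2} = \left(5 - 39\right)^{2} = \left(-34\right)^{2} = 1156$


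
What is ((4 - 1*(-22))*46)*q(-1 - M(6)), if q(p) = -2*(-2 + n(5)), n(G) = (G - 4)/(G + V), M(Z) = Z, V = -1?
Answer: 4186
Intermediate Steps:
n(G) = (-4 + G)/(-1 + G) (n(G) = (G - 4)/(G - 1) = (-4 + G)/(-1 + G))
q(p) = 7/2 (q(p) = -2*(-2 + (-4 + 5)/(-1 + 5)) = -2*(-2 + 1/4) = -2*(-2 + (¼)*1) = -2*(-2 + ¼) = -2*(-7/4) = 7/2)
((4 - 1*(-22))*46)*q(-1 - M(6)) = ((4 - 1*(-22))*46)*(7/2) = ((4 + 22)*46)*(7/2) = (26*46)*(7/2) = 1196*(7/2) = 4186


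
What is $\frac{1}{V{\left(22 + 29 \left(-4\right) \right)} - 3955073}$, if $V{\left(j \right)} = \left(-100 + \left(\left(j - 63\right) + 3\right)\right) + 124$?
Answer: $- \frac{1}{3955203} \approx -2.5283 \cdot 10^{-7}$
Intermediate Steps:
$V{\left(j \right)} = -36 + j$ ($V{\left(j \right)} = \left(-100 + \left(\left(-63 + j\right) + 3\right)\right) + 124 = \left(-100 + \left(-60 + j\right)\right) + 124 = \left(-160 + j\right) + 124 = -36 + j$)
$\frac{1}{V{\left(22 + 29 \left(-4\right) \right)} - 3955073} = \frac{1}{\left(-36 + \left(22 + 29 \left(-4\right)\right)\right) - 3955073} = \frac{1}{\left(-36 + \left(22 - 116\right)\right) - 3955073} = \frac{1}{\left(-36 - 94\right) - 3955073} = \frac{1}{-130 - 3955073} = \frac{1}{-3955203} = - \frac{1}{3955203}$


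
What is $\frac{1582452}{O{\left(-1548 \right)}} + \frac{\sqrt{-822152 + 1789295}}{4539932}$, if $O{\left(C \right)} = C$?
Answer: $- \frac{43957}{43} + \frac{\sqrt{967143}}{4539932} \approx -1022.3$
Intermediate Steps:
$\frac{1582452}{O{\left(-1548 \right)}} + \frac{\sqrt{-822152 + 1789295}}{4539932} = \frac{1582452}{-1548} + \frac{\sqrt{-822152 + 1789295}}{4539932} = 1582452 \left(- \frac{1}{1548}\right) + \sqrt{967143} \cdot \frac{1}{4539932} = - \frac{43957}{43} + \frac{\sqrt{967143}}{4539932}$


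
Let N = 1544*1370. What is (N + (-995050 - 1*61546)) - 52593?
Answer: 1006091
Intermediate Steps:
N = 2115280
(N + (-995050 - 1*61546)) - 52593 = (2115280 + (-995050 - 1*61546)) - 52593 = (2115280 + (-995050 - 61546)) - 52593 = (2115280 - 1056596) - 52593 = 1058684 - 52593 = 1006091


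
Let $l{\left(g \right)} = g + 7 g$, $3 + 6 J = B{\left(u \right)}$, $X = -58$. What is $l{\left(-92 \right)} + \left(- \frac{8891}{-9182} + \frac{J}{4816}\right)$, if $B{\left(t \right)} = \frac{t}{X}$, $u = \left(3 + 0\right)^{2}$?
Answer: $- \frac{1885201991059}{2564789696} \approx -735.03$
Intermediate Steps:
$u = 9$ ($u = 3^{2} = 9$)
$B{\left(t \right)} = - \frac{t}{58}$ ($B{\left(t \right)} = \frac{t}{-58} = t \left(- \frac{1}{58}\right) = - \frac{t}{58}$)
$J = - \frac{61}{116}$ ($J = - \frac{1}{2} + \frac{\left(- \frac{1}{58}\right) 9}{6} = - \frac{1}{2} + \frac{1}{6} \left(- \frac{9}{58}\right) = - \frac{1}{2} - \frac{3}{116} = - \frac{61}{116} \approx -0.52586$)
$l{\left(g \right)} = 8 g$
$l{\left(-92 \right)} + \left(- \frac{8891}{-9182} + \frac{J}{4816}\right) = 8 \left(-92\right) - \left(- \frac{8891}{9182} + \frac{61}{558656}\right) = -736 - - \frac{2483225197}{2564789696} = -736 + \left(\frac{8891}{9182} - \frac{61}{558656}\right) = -736 + \frac{2483225197}{2564789696} = - \frac{1885201991059}{2564789696}$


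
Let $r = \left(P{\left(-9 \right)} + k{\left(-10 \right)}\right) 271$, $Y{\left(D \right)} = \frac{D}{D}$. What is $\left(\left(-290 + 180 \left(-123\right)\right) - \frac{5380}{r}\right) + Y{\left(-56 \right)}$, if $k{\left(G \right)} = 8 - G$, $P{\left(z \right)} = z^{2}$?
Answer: $- \frac{601753021}{26829} \approx -22429.0$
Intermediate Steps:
$Y{\left(D \right)} = 1$
$r = 26829$ ($r = \left(\left(-9\right)^{2} + \left(8 - -10\right)\right) 271 = \left(81 + \left(8 + 10\right)\right) 271 = \left(81 + 18\right) 271 = 99 \cdot 271 = 26829$)
$\left(\left(-290 + 180 \left(-123\right)\right) - \frac{5380}{r}\right) + Y{\left(-56 \right)} = \left(\left(-290 + 180 \left(-123\right)\right) - \frac{5380}{26829}\right) + 1 = \left(\left(-290 - 22140\right) - \frac{5380}{26829}\right) + 1 = \left(-22430 - \frac{5380}{26829}\right) + 1 = - \frac{601779850}{26829} + 1 = - \frac{601753021}{26829}$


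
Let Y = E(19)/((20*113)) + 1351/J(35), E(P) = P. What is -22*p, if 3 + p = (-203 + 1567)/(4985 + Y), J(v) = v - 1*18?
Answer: 11689193318/194577283 ≈ 60.075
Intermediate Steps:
J(v) = -18 + v (J(v) = v - 18 = -18 + v)
Y = 3053583/38420 (Y = 19/((20*113)) + 1351/(-18 + 35) = 19/2260 + 1351/17 = 3053583/38420 ≈ 79.479)
p = -531326969/194577283 (p = -3 + (-203 + 1567)/(4985 + 3053583/38420) = -3 + 1364/(194577283/38420) = -3 + 1364*(38420/194577283) = -3 + 52404880/194577283 = -531326969/194577283 ≈ -2.7307)
-22*p = -22*(-531326969/194577283) = 11689193318/194577283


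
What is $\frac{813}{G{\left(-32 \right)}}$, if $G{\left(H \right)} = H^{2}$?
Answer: $\frac{813}{1024} \approx 0.79395$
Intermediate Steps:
$\frac{813}{G{\left(-32 \right)}} = \frac{813}{\left(-32\right)^{2}} = \frac{813}{1024}$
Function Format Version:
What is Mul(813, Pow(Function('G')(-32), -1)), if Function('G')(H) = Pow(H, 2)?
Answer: Rational(813, 1024) ≈ 0.79395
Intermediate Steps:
Mul(813, Pow(Function('G')(-32), -1)) = Mul(813, Pow(Pow(-32, 2), -1)) = Mul(813, Pow(1024, -1)) = Mul(813, Rational(1, 1024)) = Rational(813, 1024)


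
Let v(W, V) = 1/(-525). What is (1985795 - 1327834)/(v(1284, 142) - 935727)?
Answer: -345429525/491256676 ≈ -0.70315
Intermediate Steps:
v(W, V) = -1/525
(1985795 - 1327834)/(v(1284, 142) - 935727) = (1985795 - 1327834)/(-1/525 - 935727) = 657961/(-491256676/525) = 657961*(-525/491256676) = -345429525/491256676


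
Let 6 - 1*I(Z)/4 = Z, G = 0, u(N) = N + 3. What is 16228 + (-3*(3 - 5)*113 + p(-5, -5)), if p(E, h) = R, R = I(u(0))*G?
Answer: 16906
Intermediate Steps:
u(N) = 3 + N
I(Z) = 24 - 4*Z
R = 0 (R = (24 - 4*(3 + 0))*0 = (24 - 4*3)*0 = (24 - 12)*0 = 12*0 = 0)
p(E, h) = 0
16228 + (-3*(3 - 5)*113 + p(-5, -5)) = 16228 + (-3*(3 - 5)*113 + 0) = 16228 + (-3*(-2)*113 + 0) = 16228 + (6*113 + 0) = 16228 + (678 + 0) = 16228 + 678 = 16906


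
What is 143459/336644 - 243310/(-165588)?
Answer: 26415985133/13936051668 ≈ 1.8955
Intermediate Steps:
143459/336644 - 243310/(-165588) = 143459*(1/336644) - 243310*(-1/165588) = 143459/336644 + 121655/82794 = 26415985133/13936051668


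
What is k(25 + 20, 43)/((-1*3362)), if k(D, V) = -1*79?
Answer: 79/3362 ≈ 0.023498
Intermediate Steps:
k(D, V) = -79
k(25 + 20, 43)/((-1*3362)) = -79/((-1*3362)) = -79/(-3362) = -79*(-1/3362) = 79/3362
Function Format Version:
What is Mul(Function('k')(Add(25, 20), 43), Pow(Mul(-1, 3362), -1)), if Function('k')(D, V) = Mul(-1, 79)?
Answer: Rational(79, 3362) ≈ 0.023498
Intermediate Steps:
Function('k')(D, V) = -79
Mul(Function('k')(Add(25, 20), 43), Pow(Mul(-1, 3362), -1)) = Mul(-79, Pow(Mul(-1, 3362), -1)) = Mul(-79, Pow(-3362, -1)) = Mul(-79, Rational(-1, 3362)) = Rational(79, 3362)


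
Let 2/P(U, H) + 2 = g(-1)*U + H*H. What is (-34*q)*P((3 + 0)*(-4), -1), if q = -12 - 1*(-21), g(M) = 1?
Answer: 612/13 ≈ 47.077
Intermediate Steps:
P(U, H) = 2/(-2 + U + H²) (P(U, H) = 2/(-2 + (1*U + H*H)) = 2/(-2 + (U + H²)) = 2/(-2 + U + H²))
q = 9 (q = -12 + 21 = 9)
(-34*q)*P((3 + 0)*(-4), -1) = (-34*9)*(2/(-2 + (3 + 0)*(-4) + (-1)²)) = -612/(-2 + 3*(-4) + 1) = -612/(-2 - 12 + 1) = -612/(-13) = -612*(-1)/13 = -306*(-2/13) = 612/13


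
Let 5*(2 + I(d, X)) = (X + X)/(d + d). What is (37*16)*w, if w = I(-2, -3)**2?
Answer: 42772/25 ≈ 1710.9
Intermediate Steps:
I(d, X) = -2 + X/(5*d) (I(d, X) = -2 + ((X + X)/(d + d))/5 = -2 + ((2*X)/((2*d)))/5 = -2 + ((2*X)*(1/(2*d)))/5 = -2 + (X/d)/5 = -2 + X/(5*d))
w = 289/100 (w = (-2 + (1/5)*(-3)/(-2))**2 = (-2 + (1/5)*(-3)*(-1/2))**2 = (-2 + 3/10)**2 = (-17/10)**2 = 289/100 ≈ 2.8900)
(37*16)*w = (37*16)*(289/100) = 592*(289/100) = 42772/25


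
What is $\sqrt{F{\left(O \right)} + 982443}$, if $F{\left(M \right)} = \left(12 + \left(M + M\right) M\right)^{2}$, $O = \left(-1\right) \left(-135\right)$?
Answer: $\sqrt{1330459887} \approx 36476.0$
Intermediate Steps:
$O = 135$
$F{\left(M \right)} = \left(12 + 2 M^{2}\right)^{2}$ ($F{\left(M \right)} = \left(12 + 2 M M\right)^{2} = \left(12 + 2 M^{2}\right)^{2}$)
$\sqrt{F{\left(O \right)} + 982443} = \sqrt{4 \left(6 + 135^{2}\right)^{2} + 982443} = \sqrt{4 \left(6 + 18225\right)^{2} + 982443} = \sqrt{4 \cdot 18231^{2} + 982443} = \sqrt{4 \cdot 332369361 + 982443} = \sqrt{1329477444 + 982443} = \sqrt{1330459887}$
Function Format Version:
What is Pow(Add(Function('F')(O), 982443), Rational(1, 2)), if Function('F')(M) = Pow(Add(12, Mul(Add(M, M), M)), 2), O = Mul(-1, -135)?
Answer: Pow(1330459887, Rational(1, 2)) ≈ 36476.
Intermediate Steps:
O = 135
Function('F')(M) = Pow(Add(12, Mul(2, Pow(M, 2))), 2) (Function('F')(M) = Pow(Add(12, Mul(Mul(2, M), M)), 2) = Pow(Add(12, Mul(2, Pow(M, 2))), 2))
Pow(Add(Function('F')(O), 982443), Rational(1, 2)) = Pow(Add(Mul(4, Pow(Add(6, Pow(135, 2)), 2)), 982443), Rational(1, 2)) = Pow(Add(Mul(4, Pow(Add(6, 18225), 2)), 982443), Rational(1, 2)) = Pow(Add(Mul(4, Pow(18231, 2)), 982443), Rational(1, 2)) = Pow(Add(Mul(4, 332369361), 982443), Rational(1, 2)) = Pow(Add(1329477444, 982443), Rational(1, 2)) = Pow(1330459887, Rational(1, 2))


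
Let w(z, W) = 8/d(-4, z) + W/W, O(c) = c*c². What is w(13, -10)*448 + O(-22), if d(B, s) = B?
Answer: -11096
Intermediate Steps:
O(c) = c³
w(z, W) = -1 (w(z, W) = 8/(-4) + W/W = 8*(-¼) + 1 = -2 + 1 = -1)
w(13, -10)*448 + O(-22) = -1*448 + (-22)³ = -448 - 10648 = -11096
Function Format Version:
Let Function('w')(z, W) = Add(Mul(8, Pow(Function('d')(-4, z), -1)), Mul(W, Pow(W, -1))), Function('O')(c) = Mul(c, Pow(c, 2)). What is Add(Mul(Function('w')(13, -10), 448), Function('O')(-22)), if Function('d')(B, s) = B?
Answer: -11096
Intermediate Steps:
Function('O')(c) = Pow(c, 3)
Function('w')(z, W) = -1 (Function('w')(z, W) = Add(Mul(8, Pow(-4, -1)), Mul(W, Pow(W, -1))) = Add(Mul(8, Rational(-1, 4)), 1) = Add(-2, 1) = -1)
Add(Mul(Function('w')(13, -10), 448), Function('O')(-22)) = Add(Mul(-1, 448), Pow(-22, 3)) = Add(-448, -10648) = -11096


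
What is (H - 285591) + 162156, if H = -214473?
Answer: -337908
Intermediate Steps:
(H - 285591) + 162156 = (-214473 - 285591) + 162156 = -500064 + 162156 = -337908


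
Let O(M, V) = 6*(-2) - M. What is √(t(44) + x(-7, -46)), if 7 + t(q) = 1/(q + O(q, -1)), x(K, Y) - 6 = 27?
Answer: √933/6 ≈ 5.0908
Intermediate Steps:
x(K, Y) = 33 (x(K, Y) = 6 + 27 = 33)
O(M, V) = -12 - M
t(q) = -85/12 (t(q) = -7 + 1/(q + (-12 - q)) = -7 + 1/(-12) = -7 - 1/12 = -85/12)
√(t(44) + x(-7, -46)) = √(-85/12 + 33) = √(311/12) = √933/6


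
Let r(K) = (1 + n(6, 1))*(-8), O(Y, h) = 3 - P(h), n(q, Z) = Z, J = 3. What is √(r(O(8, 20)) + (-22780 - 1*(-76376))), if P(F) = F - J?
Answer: 2*√13395 ≈ 231.47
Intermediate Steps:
P(F) = -3 + F (P(F) = F - 1*3 = F - 3 = -3 + F)
O(Y, h) = 6 - h (O(Y, h) = 3 - (-3 + h) = 3 + (3 - h) = 6 - h)
r(K) = -16 (r(K) = (1 + 1)*(-8) = 2*(-8) = -16)
√(r(O(8, 20)) + (-22780 - 1*(-76376))) = √(-16 + (-22780 - 1*(-76376))) = √(-16 + (-22780 + 76376)) = √(-16 + 53596) = √53580 = 2*√13395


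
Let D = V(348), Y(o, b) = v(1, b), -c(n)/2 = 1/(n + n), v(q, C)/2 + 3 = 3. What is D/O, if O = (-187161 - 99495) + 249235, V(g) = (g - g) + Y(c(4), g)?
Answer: 0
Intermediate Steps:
v(q, C) = 0 (v(q, C) = -6 + 2*3 = -6 + 6 = 0)
c(n) = -1/n (c(n) = -2/(n + n) = -2*1/(2*n) = -1/n)
Y(o, b) = 0
V(g) = 0 (V(g) = (g - g) + 0 = 0 + 0 = 0)
D = 0
O = -37421 (O = -286656 + 249235 = -37421)
D/O = 0/(-37421) = 0*(-1/37421) = 0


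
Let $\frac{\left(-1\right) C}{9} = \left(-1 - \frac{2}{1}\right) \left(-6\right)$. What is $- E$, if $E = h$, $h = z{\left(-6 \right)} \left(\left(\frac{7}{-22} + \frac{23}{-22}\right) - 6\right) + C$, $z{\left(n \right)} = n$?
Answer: $\frac{1296}{11} \approx 117.82$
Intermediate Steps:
$C = -162$ ($C = - 9 \left(-1 - \frac{2}{1}\right) \left(-6\right) = - 9 \left(-1 - 2\right) \left(-6\right) = - 9 \left(\left(-3\right) \left(-6\right)\right) = \left(-9\right) 18 = -162$)
$h = - \frac{1296}{11}$ ($h = - 6 \left(\left(\frac{7}{-22} + \frac{23}{-22}\right) - 6\right) - 162 = - 6 \left(\left(7 \left(- \frac{1}{22}\right) + 23 \left(- \frac{1}{22}\right)\right) - 6\right) - 162 = - 6 \left(\left(- \frac{7}{22} - \frac{23}{22}\right) - 6\right) - 162 = - 6 \left(- \frac{15}{11} - 6\right) - 162 = \left(-6\right) \left(- \frac{81}{11}\right) - 162 = \frac{486}{11} - 162 = - \frac{1296}{11} \approx -117.82$)
$E = - \frac{1296}{11} \approx -117.82$
$- E = \left(-1\right) \left(- \frac{1296}{11}\right) = \frac{1296}{11}$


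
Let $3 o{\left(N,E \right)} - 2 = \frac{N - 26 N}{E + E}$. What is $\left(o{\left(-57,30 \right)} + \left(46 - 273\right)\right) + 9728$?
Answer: $\frac{114115}{12} \approx 9509.6$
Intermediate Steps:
$o{\left(N,E \right)} = \frac{2}{3} - \frac{25 N}{6 E}$ ($o{\left(N,E \right)} = \frac{2}{3} + \frac{\left(N - 26 N\right) \frac{1}{E + E}}{3} = \frac{2}{3} + \frac{- 25 N \frac{1}{2 E}}{3} = \frac{2}{3} + \frac{\left(- \frac{25}{2}\right) N \frac{1}{E}}{3} = \frac{2}{3} - \frac{25 N}{6 E}$)
$\left(o{\left(-57,30 \right)} + \left(46 - 273\right)\right) + 9728 = \left(\frac{\left(-25\right) \left(-57\right) + 4 \cdot 30}{6 \cdot 30} + \left(46 - 273\right)\right) + 9728 = \left(\frac{1}{6} \cdot \frac{1}{30} \left(1425 + 120\right) + \left(46 - 273\right)\right) + 9728 = \left(\frac{1}{6} \cdot \frac{1}{30} \cdot 1545 - 227\right) + 9728 = \left(\frac{103}{12} - 227\right) + 9728 = - \frac{2621}{12} + 9728 = \frac{114115}{12}$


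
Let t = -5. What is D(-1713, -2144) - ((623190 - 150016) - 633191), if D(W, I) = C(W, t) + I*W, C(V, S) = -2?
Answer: 3832687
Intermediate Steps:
D(W, I) = -2 + I*W
D(-1713, -2144) - ((623190 - 150016) - 633191) = (-2 - 2144*(-1713)) - ((623190 - 150016) - 633191) = (-2 + 3672672) - (473174 - 633191) = 3672670 - 1*(-160017) = 3672670 + 160017 = 3832687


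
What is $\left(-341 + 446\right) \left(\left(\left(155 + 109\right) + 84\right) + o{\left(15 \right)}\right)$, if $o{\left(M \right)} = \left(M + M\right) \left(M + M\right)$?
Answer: $131040$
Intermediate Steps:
$o{\left(M \right)} = 4 M^{2}$ ($o{\left(M \right)} = 2 M 2 M = 4 M^{2}$)
$\left(-341 + 446\right) \left(\left(\left(155 + 109\right) + 84\right) + o{\left(15 \right)}\right) = \left(-341 + 446\right) \left(\left(\left(155 + 109\right) + 84\right) + 4 \cdot 15^{2}\right) = 105 \left(\left(264 + 84\right) + 4 \cdot 225\right) = 105 \left(348 + 900\right) = 105 \cdot 1248 = 131040$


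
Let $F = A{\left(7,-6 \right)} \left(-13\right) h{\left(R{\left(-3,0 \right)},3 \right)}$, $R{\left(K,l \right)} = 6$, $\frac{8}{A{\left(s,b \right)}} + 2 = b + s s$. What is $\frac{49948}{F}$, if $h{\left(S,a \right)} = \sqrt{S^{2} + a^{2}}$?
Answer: $- \frac{511967 \sqrt{5}}{390} \approx -2935.4$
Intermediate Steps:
$A{\left(s,b \right)} = \frac{8}{-2 + b + s^{2}}$ ($A{\left(s,b \right)} = \frac{8}{-2 + \left(b + s s\right)} = \frac{8}{-2 + \left(b + s^{2}\right)} = \frac{8}{-2 + b + s^{2}}$)
$F = - \frac{312 \sqrt{5}}{41}$ ($F = \frac{8}{-2 - 6 + 7^{2}} \left(-13\right) \sqrt{6^{2} + 3^{2}} = \frac{8}{-2 - 6 + 49} \left(-13\right) \sqrt{36 + 9} = \frac{8}{41} \left(-13\right) \sqrt{45} = 8 \cdot \frac{1}{41} \left(-13\right) 3 \sqrt{5} = \frac{8}{41} \left(-13\right) 3 \sqrt{5} = - \frac{104 \cdot 3 \sqrt{5}}{41} = - \frac{312 \sqrt{5}}{41} \approx -17.016$)
$\frac{49948}{F} = \frac{49948}{\left(- \frac{312}{41}\right) \sqrt{5}} = 49948 \left(- \frac{41 \sqrt{5}}{1560}\right) = - \frac{511967 \sqrt{5}}{390}$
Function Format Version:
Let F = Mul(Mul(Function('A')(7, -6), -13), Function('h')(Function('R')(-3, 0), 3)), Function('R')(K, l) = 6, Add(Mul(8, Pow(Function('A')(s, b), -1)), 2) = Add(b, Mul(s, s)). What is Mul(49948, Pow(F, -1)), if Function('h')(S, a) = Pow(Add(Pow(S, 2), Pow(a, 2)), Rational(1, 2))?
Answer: Mul(Rational(-511967, 390), Pow(5, Rational(1, 2))) ≈ -2935.4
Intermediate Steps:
Function('A')(s, b) = Mul(8, Pow(Add(-2, b, Pow(s, 2)), -1)) (Function('A')(s, b) = Mul(8, Pow(Add(-2, Add(b, Mul(s, s))), -1)) = Mul(8, Pow(Add(-2, Add(b, Pow(s, 2))), -1)) = Mul(8, Pow(Add(-2, b, Pow(s, 2)), -1)))
F = Mul(Rational(-312, 41), Pow(5, Rational(1, 2))) (F = Mul(Mul(Mul(8, Pow(Add(-2, -6, Pow(7, 2)), -1)), -13), Pow(Add(Pow(6, 2), Pow(3, 2)), Rational(1, 2))) = Mul(Mul(Mul(8, Pow(Add(-2, -6, 49), -1)), -13), Pow(Add(36, 9), Rational(1, 2))) = Mul(Mul(Mul(8, Pow(41, -1)), -13), Pow(45, Rational(1, 2))) = Mul(Mul(Mul(8, Rational(1, 41)), -13), Mul(3, Pow(5, Rational(1, 2)))) = Mul(Mul(Rational(8, 41), -13), Mul(3, Pow(5, Rational(1, 2)))) = Mul(Rational(-104, 41), Mul(3, Pow(5, Rational(1, 2)))) = Mul(Rational(-312, 41), Pow(5, Rational(1, 2))) ≈ -17.016)
Mul(49948, Pow(F, -1)) = Mul(49948, Pow(Mul(Rational(-312, 41), Pow(5, Rational(1, 2))), -1)) = Mul(49948, Mul(Rational(-41, 1560), Pow(5, Rational(1, 2)))) = Mul(Rational(-511967, 390), Pow(5, Rational(1, 2)))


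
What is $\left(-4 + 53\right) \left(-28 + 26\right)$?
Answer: $-98$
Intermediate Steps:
$\left(-4 + 53\right) \left(-28 + 26\right) = 49 \left(-2\right) = -98$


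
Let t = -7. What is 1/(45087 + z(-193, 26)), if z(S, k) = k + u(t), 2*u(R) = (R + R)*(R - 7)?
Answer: 1/45211 ≈ 2.2119e-5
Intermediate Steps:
u(R) = R*(-7 + R) (u(R) = ((R + R)*(R - 7))/2 = ((2*R)*(-7 + R))/2 = (2*R*(-7 + R))/2 = R*(-7 + R))
z(S, k) = 98 + k (z(S, k) = k - 7*(-7 - 7) = k - 7*(-14) = k + 98 = 98 + k)
1/(45087 + z(-193, 26)) = 1/(45087 + (98 + 26)) = 1/(45087 + 124) = 1/45211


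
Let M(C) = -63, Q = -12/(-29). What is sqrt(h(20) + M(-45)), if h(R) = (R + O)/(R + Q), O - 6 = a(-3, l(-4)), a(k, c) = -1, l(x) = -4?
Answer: I*sqrt(1353127)/148 ≈ 7.8597*I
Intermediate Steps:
O = 5 (O = 6 - 1 = 5)
Q = 12/29 (Q = -12*(-1/29) = 12/29 ≈ 0.41379)
h(R) = (5 + R)/(12/29 + R) (h(R) = (R + 5)/(R + 12/29) = (5 + R)/(12/29 + R))
sqrt(h(20) + M(-45)) = sqrt(29*(5 + 20)/(12 + 29*20) - 63) = sqrt(29*25/(12 + 580) - 63) = sqrt(29*25/592 - 63) = sqrt(29*(1/592)*25 - 63) = sqrt(725/592 - 63) = sqrt(-36571/592) = I*sqrt(1353127)/148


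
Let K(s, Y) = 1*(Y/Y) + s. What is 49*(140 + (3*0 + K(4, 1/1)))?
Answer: 7105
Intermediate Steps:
K(s, Y) = 1 + s (K(s, Y) = 1*1 + s = 1 + s)
49*(140 + (3*0 + K(4, 1/1))) = 49*(140 + (3*0 + (1 + 4))) = 49*(140 + (0 + 5)) = 49*(140 + 5) = 49*145 = 7105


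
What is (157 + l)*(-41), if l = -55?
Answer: -4182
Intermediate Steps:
(157 + l)*(-41) = (157 - 55)*(-41) = 102*(-41) = -4182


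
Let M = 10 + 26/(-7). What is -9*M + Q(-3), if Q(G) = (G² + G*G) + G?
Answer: -291/7 ≈ -41.571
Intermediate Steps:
Q(G) = G + 2*G² (Q(G) = (G² + G²) + G = 2*G² + G = G + 2*G²)
M = 44/7 (M = 10 + 26*(-⅐) = 10 - 26/7 = 44/7 ≈ 6.2857)
-9*M + Q(-3) = -9*44/7 - 3*(1 + 2*(-3)) = -396/7 - 3*(1 - 6) = -396/7 - 3*(-5) = -396/7 + 15 = -291/7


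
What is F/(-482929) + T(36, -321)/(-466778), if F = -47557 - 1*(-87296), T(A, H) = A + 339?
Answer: -18730389317/225420632762 ≈ -0.083091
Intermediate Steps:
T(A, H) = 339 + A
F = 39739 (F = -47557 + 87296 = 39739)
F/(-482929) + T(36, -321)/(-466778) = 39739/(-482929) + (339 + 36)/(-466778) = 39739*(-1/482929) + 375*(-1/466778) = -39739/482929 - 375/466778 = -18730389317/225420632762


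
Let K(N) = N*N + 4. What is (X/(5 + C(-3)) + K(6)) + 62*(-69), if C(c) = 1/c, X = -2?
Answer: -29669/7 ≈ -4238.4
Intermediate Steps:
K(N) = 4 + N² (K(N) = N² + 4 = 4 + N²)
(X/(5 + C(-3)) + K(6)) + 62*(-69) = (-2/(5 + 1/(-3)) + (4 + 6²)) + 62*(-69) = (-2/(5 - ⅓) + (4 + 36)) - 4278 = (-2/(14/3) + 40) - 4278 = ((3/14)*(-2) + 40) - 4278 = (-3/7 + 40) - 4278 = 277/7 - 4278 = -29669/7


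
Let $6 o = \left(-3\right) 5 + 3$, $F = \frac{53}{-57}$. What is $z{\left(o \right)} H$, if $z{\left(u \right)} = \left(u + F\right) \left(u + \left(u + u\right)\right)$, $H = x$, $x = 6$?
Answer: $\frac{2004}{19} \approx 105.47$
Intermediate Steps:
$F = - \frac{53}{57}$ ($F = 53 \left(- \frac{1}{57}\right) = - \frac{53}{57} \approx -0.92982$)
$H = 6$
$o = -2$ ($o = \frac{\left(-3\right) 5 + 3}{6} = \frac{-15 + 3}{6} = \frac{1}{6} \left(-12\right) = -2$)
$z{\left(u \right)} = 3 u \left(- \frac{53}{57} + u\right)$ ($z{\left(u \right)} = \left(u - \frac{53}{57}\right) \left(u + \left(u + u\right)\right) = \left(- \frac{53}{57} + u\right) \left(u + 2 u\right) = \left(- \frac{53}{57} + u\right) 3 u = 3 u \left(- \frac{53}{57} + u\right)$)
$z{\left(o \right)} H = \frac{1}{19} \left(-2\right) \left(-53 + 57 \left(-2\right)\right) 6 = \frac{1}{19} \left(-2\right) \left(-53 - 114\right) 6 = \frac{1}{19} \left(-2\right) \left(-167\right) 6 = \frac{334}{19} \cdot 6 = \frac{2004}{19}$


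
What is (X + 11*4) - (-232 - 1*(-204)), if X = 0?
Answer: 72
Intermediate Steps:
(X + 11*4) - (-232 - 1*(-204)) = (0 + 11*4) - (-232 - 1*(-204)) = (0 + 44) - (-232 + 204) = 44 - 1*(-28) = 44 + 28 = 72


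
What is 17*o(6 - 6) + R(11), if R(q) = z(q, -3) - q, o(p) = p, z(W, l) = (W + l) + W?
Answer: 8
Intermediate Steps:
z(W, l) = l + 2*W
R(q) = -3 + q (R(q) = (-3 + 2*q) - q = -3 + q)
17*o(6 - 6) + R(11) = 17*(6 - 6) + (-3 + 11) = 17*0 + 8 = 0 + 8 = 8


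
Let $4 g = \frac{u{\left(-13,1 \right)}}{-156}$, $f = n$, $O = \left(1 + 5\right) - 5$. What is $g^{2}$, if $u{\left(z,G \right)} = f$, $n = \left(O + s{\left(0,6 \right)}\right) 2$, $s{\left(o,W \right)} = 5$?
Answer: $\frac{1}{2704} \approx 0.00036982$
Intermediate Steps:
$O = 1$ ($O = 6 - 5 = 1$)
$n = 12$ ($n = \left(1 + 5\right) 2 = 6 \cdot 2 = 12$)
$f = 12$
$u{\left(z,G \right)} = 12$
$g = - \frac{1}{52}$ ($g = \frac{12 \frac{1}{-156}}{4} = \frac{12 \left(- \frac{1}{156}\right)}{4} = \frac{1}{4} \left(- \frac{1}{13}\right) = - \frac{1}{52} \approx -0.019231$)
$g^{2} = \left(- \frac{1}{52}\right)^{2} = \frac{1}{2704}$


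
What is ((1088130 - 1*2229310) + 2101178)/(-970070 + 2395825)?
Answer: 959998/1425755 ≈ 0.67333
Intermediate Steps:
((1088130 - 1*2229310) + 2101178)/(-970070 + 2395825) = ((1088130 - 2229310) + 2101178)/1425755 = (-1141180 + 2101178)*(1/1425755) = 959998*(1/1425755) = 959998/1425755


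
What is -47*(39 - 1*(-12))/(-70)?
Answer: 2397/70 ≈ 34.243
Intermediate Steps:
-47*(39 - 1*(-12))/(-70) = -47*(39 + 12)*(-1)/70 = -2397*(-1)/70 = -47*(-51/70) = 2397/70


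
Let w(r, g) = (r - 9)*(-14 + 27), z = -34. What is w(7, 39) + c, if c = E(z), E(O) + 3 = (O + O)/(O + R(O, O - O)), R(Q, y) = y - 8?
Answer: -575/21 ≈ -27.381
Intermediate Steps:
R(Q, y) = -8 + y
w(r, g) = -117 + 13*r (w(r, g) = (-9 + r)*13 = -117 + 13*r)
E(O) = -3 + 2*O/(-8 + O) (E(O) = -3 + (O + O)/(O + (-8 + (O - O))) = -3 + (2*O)/(O + (-8 + 0)) = -3 + (2*O)/(O - 8) = -3 + (2*O)/(-8 + O) = -3 + 2*O/(-8 + O))
c = -29/21 (c = (24 - 1*(-34))/(-8 - 34) = (24 + 34)/(-42) = -1/42*58 = -29/21 ≈ -1.3810)
w(7, 39) + c = (-117 + 13*7) - 29/21 = (-117 + 91) - 29/21 = -26 - 29/21 = -575/21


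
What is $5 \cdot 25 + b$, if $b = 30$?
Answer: $155$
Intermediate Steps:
$5 \cdot 25 + b = 5 \cdot 25 + 30 = 125 + 30 = 155$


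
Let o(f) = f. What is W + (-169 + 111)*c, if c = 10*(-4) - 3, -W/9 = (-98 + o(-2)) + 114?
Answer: 2368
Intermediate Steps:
W = -126 (W = -9*((-98 - 2) + 114) = -9*(-100 + 114) = -9*14 = -126)
c = -43 (c = -40 - 3 = -43)
W + (-169 + 111)*c = -126 + (-169 + 111)*(-43) = -126 - 58*(-43) = -126 + 2494 = 2368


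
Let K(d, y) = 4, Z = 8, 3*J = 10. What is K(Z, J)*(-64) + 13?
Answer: -243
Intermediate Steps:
J = 10/3 (J = (1/3)*10 = 10/3 ≈ 3.3333)
K(Z, J)*(-64) + 13 = 4*(-64) + 13 = -256 + 13 = -243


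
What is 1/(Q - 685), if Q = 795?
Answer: 1/110 ≈ 0.0090909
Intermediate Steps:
1/(Q - 685) = 1/(795 - 685) = 1/110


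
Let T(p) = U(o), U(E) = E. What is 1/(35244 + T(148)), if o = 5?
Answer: 1/35249 ≈ 2.8370e-5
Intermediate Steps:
T(p) = 5
1/(35244 + T(148)) = 1/(35244 + 5) = 1/35249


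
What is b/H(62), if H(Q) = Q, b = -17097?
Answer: -17097/62 ≈ -275.76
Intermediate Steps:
b/H(62) = -17097/62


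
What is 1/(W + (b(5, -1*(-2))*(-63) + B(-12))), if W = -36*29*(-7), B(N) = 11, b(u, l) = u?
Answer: 1/7004 ≈ 0.00014278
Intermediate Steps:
W = 7308 (W = -1044*(-7) = 7308)
1/(W + (b(5, -1*(-2))*(-63) + B(-12))) = 1/(7308 + (5*(-63) + 11)) = 1/(7308 + (-315 + 11)) = 1/(7308 - 304) = 1/7004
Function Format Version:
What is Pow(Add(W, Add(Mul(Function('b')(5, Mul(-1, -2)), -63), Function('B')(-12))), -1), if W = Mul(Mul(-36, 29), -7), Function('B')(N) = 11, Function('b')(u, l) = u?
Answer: Rational(1, 7004) ≈ 0.00014278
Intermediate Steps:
W = 7308 (W = Mul(-1044, -7) = 7308)
Pow(Add(W, Add(Mul(Function('b')(5, Mul(-1, -2)), -63), Function('B')(-12))), -1) = Pow(Add(7308, Add(Mul(5, -63), 11)), -1) = Pow(Add(7308, Add(-315, 11)), -1) = Pow(Add(7308, -304), -1) = Pow(7004, -1) = Rational(1, 7004)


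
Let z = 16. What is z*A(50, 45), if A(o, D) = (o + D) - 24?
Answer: 1136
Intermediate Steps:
A(o, D) = -24 + D + o (A(o, D) = (D + o) - 24 = -24 + D + o)
z*A(50, 45) = 16*(-24 + 45 + 50) = 16*71 = 1136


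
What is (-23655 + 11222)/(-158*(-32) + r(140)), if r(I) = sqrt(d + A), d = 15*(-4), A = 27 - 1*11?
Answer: -15715312/6390795 + 12433*I*sqrt(11)/12781590 ≈ -2.4591 + 0.0032262*I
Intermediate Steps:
A = 16 (A = 27 - 11 = 16)
d = -60
r(I) = 2*I*sqrt(11) (r(I) = sqrt(-60 + 16) = sqrt(-44) = 2*I*sqrt(11))
(-23655 + 11222)/(-158*(-32) + r(140)) = (-23655 + 11222)/(-158*(-32) + 2*I*sqrt(11)) = -12433/(5056 + 2*I*sqrt(11))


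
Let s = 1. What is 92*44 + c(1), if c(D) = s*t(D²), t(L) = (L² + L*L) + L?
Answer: 4051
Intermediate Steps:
t(L) = L + 2*L² (t(L) = (L² + L²) + L = 2*L² + L = L + 2*L²)
c(D) = D²*(1 + 2*D²) (c(D) = 1*(D²*(1 + 2*D²)) = D²*(1 + 2*D²))
92*44 + c(1) = 92*44 + (1² + 2*1⁴) = 4048 + (1 + 2*1) = 4048 + (1 + 2) = 4048 + 3 = 4051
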